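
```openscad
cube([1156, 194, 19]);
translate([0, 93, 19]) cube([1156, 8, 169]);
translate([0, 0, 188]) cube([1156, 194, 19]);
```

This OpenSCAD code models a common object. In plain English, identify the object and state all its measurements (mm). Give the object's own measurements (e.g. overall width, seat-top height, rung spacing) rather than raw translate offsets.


An I-beam lying along x, 1156 mm long. Overall section height 207 mm. Two flanges 194 mm wide (y) and 19 mm thick, one on the floor and one at the top; a web 8 mm thick runs between them, centred on the flange width.


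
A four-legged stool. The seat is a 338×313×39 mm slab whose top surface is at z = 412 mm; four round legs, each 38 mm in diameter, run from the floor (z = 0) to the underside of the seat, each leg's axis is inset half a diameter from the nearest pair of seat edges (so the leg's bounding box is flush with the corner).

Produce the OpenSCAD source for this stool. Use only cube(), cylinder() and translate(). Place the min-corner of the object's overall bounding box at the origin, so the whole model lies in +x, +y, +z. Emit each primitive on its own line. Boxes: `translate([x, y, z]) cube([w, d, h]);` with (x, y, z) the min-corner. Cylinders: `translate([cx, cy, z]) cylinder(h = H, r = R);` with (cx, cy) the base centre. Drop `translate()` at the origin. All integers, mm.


translate([0, 0, 373]) cube([338, 313, 39]);
translate([19, 19, 0]) cylinder(h = 373, r = 19);
translate([319, 19, 0]) cylinder(h = 373, r = 19);
translate([19, 294, 0]) cylinder(h = 373, r = 19);
translate([319, 294, 0]) cylinder(h = 373, r = 19);


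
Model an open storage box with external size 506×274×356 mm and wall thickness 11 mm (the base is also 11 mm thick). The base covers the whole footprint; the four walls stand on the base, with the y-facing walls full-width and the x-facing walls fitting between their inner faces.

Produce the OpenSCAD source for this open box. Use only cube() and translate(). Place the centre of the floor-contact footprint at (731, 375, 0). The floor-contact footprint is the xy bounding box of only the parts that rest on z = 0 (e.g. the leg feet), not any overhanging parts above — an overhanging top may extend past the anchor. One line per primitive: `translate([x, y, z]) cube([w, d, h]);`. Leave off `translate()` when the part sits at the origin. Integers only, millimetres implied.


translate([478, 238, 0]) cube([506, 274, 11]);
translate([478, 238, 11]) cube([506, 11, 345]);
translate([478, 501, 11]) cube([506, 11, 345]);
translate([478, 249, 11]) cube([11, 252, 345]);
translate([973, 249, 11]) cube([11, 252, 345]);


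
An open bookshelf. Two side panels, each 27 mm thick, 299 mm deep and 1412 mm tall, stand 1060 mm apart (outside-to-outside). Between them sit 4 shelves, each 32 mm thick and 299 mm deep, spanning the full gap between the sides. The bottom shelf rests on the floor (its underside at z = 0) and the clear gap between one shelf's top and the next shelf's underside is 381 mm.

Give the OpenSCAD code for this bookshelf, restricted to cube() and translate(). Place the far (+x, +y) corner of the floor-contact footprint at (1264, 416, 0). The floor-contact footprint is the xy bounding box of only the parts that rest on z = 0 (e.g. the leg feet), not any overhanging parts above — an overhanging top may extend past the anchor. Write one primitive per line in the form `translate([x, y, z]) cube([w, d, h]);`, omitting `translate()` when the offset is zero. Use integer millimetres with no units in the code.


translate([204, 117, 0]) cube([27, 299, 1412]);
translate([1237, 117, 0]) cube([27, 299, 1412]);
translate([231, 117, 0]) cube([1006, 299, 32]);
translate([231, 117, 413]) cube([1006, 299, 32]);
translate([231, 117, 826]) cube([1006, 299, 32]);
translate([231, 117, 1239]) cube([1006, 299, 32]);


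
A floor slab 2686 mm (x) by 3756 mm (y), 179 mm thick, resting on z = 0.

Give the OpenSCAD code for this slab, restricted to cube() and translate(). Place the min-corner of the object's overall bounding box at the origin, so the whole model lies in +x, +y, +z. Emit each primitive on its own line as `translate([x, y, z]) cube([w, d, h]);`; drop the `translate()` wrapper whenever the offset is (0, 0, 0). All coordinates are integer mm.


cube([2686, 3756, 179]);


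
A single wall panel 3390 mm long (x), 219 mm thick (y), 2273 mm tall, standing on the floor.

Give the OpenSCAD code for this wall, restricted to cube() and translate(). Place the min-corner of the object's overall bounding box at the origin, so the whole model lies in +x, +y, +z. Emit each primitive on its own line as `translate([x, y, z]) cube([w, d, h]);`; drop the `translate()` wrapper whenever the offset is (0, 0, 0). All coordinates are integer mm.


cube([3390, 219, 2273]);


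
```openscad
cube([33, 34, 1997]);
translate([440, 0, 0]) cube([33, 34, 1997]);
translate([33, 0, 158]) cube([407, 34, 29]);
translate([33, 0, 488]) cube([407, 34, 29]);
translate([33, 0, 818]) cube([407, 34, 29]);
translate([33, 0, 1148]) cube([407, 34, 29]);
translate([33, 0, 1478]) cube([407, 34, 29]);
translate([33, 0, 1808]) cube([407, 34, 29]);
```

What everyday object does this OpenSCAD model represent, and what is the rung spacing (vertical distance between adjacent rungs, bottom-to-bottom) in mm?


A ladder. The rung spacing is 330 mm.

Two tall 33×34 posts with 6 short bars between them — a ladder. Adjacent rungs sit at z = 158 and z = 488, so the spacing is 488 − 158 = 330 mm.


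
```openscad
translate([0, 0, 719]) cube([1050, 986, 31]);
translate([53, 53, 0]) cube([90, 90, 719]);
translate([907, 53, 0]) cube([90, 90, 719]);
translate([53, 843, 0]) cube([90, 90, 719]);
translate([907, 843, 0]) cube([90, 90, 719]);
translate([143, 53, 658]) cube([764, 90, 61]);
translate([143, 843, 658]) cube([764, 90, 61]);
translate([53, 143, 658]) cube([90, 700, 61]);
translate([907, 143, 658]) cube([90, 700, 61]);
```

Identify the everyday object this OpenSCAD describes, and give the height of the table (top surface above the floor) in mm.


A table. The table height is 750 mm.

A 1050×986×31 slab sits at z = 719 on four 90 mm square posts — a table. The top surface is at 719 + 31 = 750 mm.


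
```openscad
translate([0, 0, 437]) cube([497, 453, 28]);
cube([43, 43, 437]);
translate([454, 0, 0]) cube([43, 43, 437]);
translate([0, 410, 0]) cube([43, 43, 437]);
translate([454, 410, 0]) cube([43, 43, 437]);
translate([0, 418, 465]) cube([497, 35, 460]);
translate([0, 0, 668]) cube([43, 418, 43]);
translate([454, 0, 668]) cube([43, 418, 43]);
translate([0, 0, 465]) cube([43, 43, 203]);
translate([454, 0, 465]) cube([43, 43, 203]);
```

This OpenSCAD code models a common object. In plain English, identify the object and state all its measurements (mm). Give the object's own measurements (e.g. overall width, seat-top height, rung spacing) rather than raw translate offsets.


A chair. The seat is a 497×453×28 mm slab with its top at z = 465 mm, on four 43×43 mm corner legs (flush with the seat edges, standing on z = 0). A flat backrest 35 mm thick, 460 mm tall, spans the full seat width and rises from the seat top along its +y edge, rear face flush with the rear of the seat. Two armrests of 43×43 mm section run along each side from the seat's front edge to the front of the backrest, top faces 246 mm above the seat top and outer faces flush with the seat's x-edges; a 43×43 mm post under the front of each armrest stands on the seat at the front corner.


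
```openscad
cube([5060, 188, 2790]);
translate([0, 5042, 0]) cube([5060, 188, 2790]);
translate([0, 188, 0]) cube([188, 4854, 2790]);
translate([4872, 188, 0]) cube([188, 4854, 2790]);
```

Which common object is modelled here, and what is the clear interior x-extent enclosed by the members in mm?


A house (or room) frame. The interior width is 4684 mm.

Four 2790 mm walls enclosing a rectangle with no floor or roof — a room or house frame. Outside width is 5060 mm and wall thickness is 188 mm, so the interior width is 5060 − 2 × 188 = 4684 mm.


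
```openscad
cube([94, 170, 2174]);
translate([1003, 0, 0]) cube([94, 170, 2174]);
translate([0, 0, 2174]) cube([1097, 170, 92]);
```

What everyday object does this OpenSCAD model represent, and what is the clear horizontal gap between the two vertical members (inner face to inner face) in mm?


A door frame. The clear opening width is 909 mm.

Two 2174 mm tall posts with a header on top — a door frame. The left jamb is 94 mm wide at x = 0; the right jamb starts at x = 1003. The clear opening is 1003 − 94 = 909 mm.


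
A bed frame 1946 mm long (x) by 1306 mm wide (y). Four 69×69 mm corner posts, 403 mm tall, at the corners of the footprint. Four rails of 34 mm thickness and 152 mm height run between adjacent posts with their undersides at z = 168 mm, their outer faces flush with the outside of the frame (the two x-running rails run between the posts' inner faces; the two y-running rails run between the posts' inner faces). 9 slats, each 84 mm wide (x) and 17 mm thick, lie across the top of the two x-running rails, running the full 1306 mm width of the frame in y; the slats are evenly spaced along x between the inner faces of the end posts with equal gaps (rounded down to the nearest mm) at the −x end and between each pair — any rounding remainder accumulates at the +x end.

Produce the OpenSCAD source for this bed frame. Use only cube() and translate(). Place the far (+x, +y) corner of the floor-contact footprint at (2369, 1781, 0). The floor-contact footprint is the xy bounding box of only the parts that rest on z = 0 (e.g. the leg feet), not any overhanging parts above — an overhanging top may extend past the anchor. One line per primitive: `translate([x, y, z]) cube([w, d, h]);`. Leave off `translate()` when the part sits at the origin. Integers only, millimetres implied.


translate([423, 475, 0]) cube([69, 69, 403]);
translate([423, 1712, 0]) cube([69, 69, 403]);
translate([2300, 475, 0]) cube([69, 69, 403]);
translate([2300, 1712, 0]) cube([69, 69, 403]);
translate([492, 475, 168]) cube([1808, 34, 152]);
translate([492, 1747, 168]) cube([1808, 34, 152]);
translate([423, 544, 168]) cube([34, 1168, 152]);
translate([2335, 544, 168]) cube([34, 1168, 152]);
translate([597, 475, 320]) cube([84, 1306, 17]);
translate([786, 475, 320]) cube([84, 1306, 17]);
translate([975, 475, 320]) cube([84, 1306, 17]);
translate([1164, 475, 320]) cube([84, 1306, 17]);
translate([1353, 475, 320]) cube([84, 1306, 17]);
translate([1542, 475, 320]) cube([84, 1306, 17]);
translate([1731, 475, 320]) cube([84, 1306, 17]);
translate([1920, 475, 320]) cube([84, 1306, 17]);
translate([2109, 475, 320]) cube([84, 1306, 17]);


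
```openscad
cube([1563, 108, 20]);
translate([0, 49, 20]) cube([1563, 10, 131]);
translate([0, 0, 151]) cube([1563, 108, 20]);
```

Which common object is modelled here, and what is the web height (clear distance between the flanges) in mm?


An I-beam. The web height is 131 mm.

Two wide flanges with a thin centred web — an I-beam. Overall 171 mm minus two 20 mm flanges gives a web of 171 − 2·20 = 131 mm.


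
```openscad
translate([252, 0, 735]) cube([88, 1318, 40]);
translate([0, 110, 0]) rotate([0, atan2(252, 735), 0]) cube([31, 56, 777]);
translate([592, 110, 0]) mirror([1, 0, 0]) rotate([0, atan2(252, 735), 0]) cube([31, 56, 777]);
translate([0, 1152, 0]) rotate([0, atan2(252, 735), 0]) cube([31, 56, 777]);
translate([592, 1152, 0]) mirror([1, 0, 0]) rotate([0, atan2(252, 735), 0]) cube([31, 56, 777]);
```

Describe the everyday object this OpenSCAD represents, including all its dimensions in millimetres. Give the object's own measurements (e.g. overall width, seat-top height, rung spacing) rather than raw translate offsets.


A sawhorse. A 88×1318×40 mm beam (x, y, z) sits on two A-frame leg pairs. Each pair is two raked legs of 31×56 mm section (56 mm along y) splaying symmetrically in x. Each leg rises 735 mm vertically over 252 mm of horizontal reach and is 777 mm long along its own axis. Every leg's outer bottom edge rests on the floor and its outer top edge meets a bottom edge of the beam — the left legs (tilting toward +x) meet the beam's −x bottom edge, the right legs (their mirror images, tilting toward −x) meet its +x bottom edge — so the leg tops tuck under the beam, the beam's underside is 735 mm above the floor, and the feet are 592 mm apart outside-to-outside with the beam centred between them. The two leg pairs are set in 110 mm from either end of the beam.


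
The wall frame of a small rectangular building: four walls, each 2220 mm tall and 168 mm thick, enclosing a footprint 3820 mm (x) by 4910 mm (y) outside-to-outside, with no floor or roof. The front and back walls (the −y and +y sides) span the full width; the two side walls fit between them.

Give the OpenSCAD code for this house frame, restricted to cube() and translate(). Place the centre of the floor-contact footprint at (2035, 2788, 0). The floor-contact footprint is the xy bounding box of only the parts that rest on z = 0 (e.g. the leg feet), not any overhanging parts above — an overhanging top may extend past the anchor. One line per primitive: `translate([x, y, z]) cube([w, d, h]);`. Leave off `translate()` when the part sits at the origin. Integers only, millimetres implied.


translate([125, 333, 0]) cube([3820, 168, 2220]);
translate([125, 5075, 0]) cube([3820, 168, 2220]);
translate([125, 501, 0]) cube([168, 4574, 2220]);
translate([3777, 501, 0]) cube([168, 4574, 2220]);


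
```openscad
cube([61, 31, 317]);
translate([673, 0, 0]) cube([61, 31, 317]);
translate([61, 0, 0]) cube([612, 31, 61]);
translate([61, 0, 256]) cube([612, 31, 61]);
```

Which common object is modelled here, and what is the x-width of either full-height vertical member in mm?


A picture frame. The border width is 61 mm.

Four thin pieces enclosing a rectangular opening — a picture frame. The two full-height stiles are 317 mm tall; the top rail sits at z = 256 and is 61 mm tall, so the border above the opening is 317 − 256 = 61 mm, matching the stile x-width.


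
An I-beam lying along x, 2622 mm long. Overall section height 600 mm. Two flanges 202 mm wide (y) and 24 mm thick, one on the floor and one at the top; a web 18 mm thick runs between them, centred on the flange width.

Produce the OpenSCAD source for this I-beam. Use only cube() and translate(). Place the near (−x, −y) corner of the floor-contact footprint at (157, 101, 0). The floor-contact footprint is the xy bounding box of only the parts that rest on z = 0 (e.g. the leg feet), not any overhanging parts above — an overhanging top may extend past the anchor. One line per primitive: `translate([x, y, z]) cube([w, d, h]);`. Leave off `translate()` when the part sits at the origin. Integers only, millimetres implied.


translate([157, 101, 0]) cube([2622, 202, 24]);
translate([157, 193, 24]) cube([2622, 18, 552]);
translate([157, 101, 576]) cube([2622, 202, 24]);


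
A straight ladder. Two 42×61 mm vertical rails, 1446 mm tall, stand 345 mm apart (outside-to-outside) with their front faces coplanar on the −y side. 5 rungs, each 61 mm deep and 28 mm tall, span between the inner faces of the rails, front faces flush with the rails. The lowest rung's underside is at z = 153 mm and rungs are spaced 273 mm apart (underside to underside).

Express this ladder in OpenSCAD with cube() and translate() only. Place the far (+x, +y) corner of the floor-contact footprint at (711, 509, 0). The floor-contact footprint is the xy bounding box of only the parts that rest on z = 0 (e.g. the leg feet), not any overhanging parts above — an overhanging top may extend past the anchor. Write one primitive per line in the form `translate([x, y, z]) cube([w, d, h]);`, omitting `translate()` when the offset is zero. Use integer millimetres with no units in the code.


translate([366, 448, 0]) cube([42, 61, 1446]);
translate([669, 448, 0]) cube([42, 61, 1446]);
translate([408, 448, 153]) cube([261, 61, 28]);
translate([408, 448, 426]) cube([261, 61, 28]);
translate([408, 448, 699]) cube([261, 61, 28]);
translate([408, 448, 972]) cube([261, 61, 28]);
translate([408, 448, 1245]) cube([261, 61, 28]);


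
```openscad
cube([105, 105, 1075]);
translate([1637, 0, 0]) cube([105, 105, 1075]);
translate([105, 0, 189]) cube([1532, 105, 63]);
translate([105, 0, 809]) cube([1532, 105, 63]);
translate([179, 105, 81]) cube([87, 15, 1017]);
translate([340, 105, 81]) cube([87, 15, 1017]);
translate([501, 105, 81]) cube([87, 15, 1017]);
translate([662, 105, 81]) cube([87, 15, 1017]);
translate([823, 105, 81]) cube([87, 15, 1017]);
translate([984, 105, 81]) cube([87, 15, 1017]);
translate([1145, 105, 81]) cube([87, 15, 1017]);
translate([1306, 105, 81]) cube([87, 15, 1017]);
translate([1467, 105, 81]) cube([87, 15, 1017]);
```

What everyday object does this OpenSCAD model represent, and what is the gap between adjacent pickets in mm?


A fence section. The picket gap is 74 mm.

Two posts, two rails, 9 pickets — a fence section. Span 1532 mm holds 9 pickets of 87 mm with 10 equal gaps: ⌊(1532 − 9·87) / 10⌋ = 74 mm.


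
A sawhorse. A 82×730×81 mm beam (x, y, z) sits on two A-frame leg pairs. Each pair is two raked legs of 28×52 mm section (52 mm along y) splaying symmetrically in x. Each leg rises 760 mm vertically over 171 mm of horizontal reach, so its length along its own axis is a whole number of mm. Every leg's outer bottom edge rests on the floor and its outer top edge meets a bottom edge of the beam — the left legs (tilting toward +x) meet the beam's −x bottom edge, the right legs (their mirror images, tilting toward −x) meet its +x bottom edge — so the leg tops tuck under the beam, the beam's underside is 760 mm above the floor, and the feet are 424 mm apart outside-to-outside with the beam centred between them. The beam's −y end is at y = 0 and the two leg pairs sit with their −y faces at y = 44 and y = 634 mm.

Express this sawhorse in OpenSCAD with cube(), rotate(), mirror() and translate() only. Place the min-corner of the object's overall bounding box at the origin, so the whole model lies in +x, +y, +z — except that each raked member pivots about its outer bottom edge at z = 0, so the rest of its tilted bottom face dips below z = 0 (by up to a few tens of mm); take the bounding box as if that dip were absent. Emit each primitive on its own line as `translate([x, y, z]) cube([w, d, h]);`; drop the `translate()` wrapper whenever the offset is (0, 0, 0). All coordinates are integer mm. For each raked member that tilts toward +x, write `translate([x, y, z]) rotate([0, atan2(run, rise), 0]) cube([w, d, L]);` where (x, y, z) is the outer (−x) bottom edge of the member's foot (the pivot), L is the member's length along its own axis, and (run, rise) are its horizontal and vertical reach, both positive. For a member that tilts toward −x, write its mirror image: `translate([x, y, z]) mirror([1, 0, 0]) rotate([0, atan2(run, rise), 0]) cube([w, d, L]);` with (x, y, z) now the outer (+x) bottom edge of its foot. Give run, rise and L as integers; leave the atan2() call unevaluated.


// leg length = √(171² + 760²) = 779
// right-leg outer foot x = 2·171 + 82 = 424
// beam min-corner = (171, 0, 760)
translate([171, 0, 760]) cube([82, 730, 81]);
translate([0, 44, 0]) rotate([0, atan2(171, 760), 0]) cube([28, 52, 779]);
translate([424, 44, 0]) mirror([1, 0, 0]) rotate([0, atan2(171, 760), 0]) cube([28, 52, 779]);
translate([0, 634, 0]) rotate([0, atan2(171, 760), 0]) cube([28, 52, 779]);
translate([424, 634, 0]) mirror([1, 0, 0]) rotate([0, atan2(171, 760), 0]) cube([28, 52, 779]);


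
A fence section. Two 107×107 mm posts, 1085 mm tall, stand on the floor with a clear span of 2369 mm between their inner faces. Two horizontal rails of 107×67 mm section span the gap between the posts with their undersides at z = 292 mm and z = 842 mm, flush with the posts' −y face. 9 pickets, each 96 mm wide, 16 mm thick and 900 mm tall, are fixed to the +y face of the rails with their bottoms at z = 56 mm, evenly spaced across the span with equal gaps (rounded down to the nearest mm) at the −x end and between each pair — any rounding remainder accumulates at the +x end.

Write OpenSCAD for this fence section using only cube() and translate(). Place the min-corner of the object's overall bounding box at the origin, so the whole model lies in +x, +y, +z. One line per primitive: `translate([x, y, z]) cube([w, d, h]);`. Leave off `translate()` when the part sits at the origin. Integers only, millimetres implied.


cube([107, 107, 1085]);
translate([2476, 0, 0]) cube([107, 107, 1085]);
translate([107, 0, 292]) cube([2369, 107, 67]);
translate([107, 0, 842]) cube([2369, 107, 67]);
translate([257, 107, 56]) cube([96, 16, 900]);
translate([503, 107, 56]) cube([96, 16, 900]);
translate([749, 107, 56]) cube([96, 16, 900]);
translate([995, 107, 56]) cube([96, 16, 900]);
translate([1241, 107, 56]) cube([96, 16, 900]);
translate([1487, 107, 56]) cube([96, 16, 900]);
translate([1733, 107, 56]) cube([96, 16, 900]);
translate([1979, 107, 56]) cube([96, 16, 900]);
translate([2225, 107, 56]) cube([96, 16, 900]);


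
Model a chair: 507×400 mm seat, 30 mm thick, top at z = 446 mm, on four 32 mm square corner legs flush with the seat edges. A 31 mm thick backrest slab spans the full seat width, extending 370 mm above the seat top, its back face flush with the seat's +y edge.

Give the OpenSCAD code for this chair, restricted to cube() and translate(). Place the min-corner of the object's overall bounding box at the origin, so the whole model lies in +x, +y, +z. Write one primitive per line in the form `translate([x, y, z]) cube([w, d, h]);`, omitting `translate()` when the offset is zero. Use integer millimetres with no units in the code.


// leg_h = 446 - 30 = 416
translate([0, 0, 416]) cube([507, 400, 30]);
cube([32, 32, 416]);
translate([475, 0, 0]) cube([32, 32, 416]);
translate([0, 368, 0]) cube([32, 32, 416]);
translate([475, 368, 0]) cube([32, 32, 416]);
translate([0, 369, 446]) cube([507, 31, 370]);


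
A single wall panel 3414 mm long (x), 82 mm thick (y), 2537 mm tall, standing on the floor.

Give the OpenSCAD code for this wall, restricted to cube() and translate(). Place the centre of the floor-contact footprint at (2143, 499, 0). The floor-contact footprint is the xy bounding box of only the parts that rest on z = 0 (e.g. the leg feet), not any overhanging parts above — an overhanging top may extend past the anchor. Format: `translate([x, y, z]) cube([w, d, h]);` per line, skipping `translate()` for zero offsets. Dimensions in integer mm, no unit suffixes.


translate([436, 458, 0]) cube([3414, 82, 2537]);


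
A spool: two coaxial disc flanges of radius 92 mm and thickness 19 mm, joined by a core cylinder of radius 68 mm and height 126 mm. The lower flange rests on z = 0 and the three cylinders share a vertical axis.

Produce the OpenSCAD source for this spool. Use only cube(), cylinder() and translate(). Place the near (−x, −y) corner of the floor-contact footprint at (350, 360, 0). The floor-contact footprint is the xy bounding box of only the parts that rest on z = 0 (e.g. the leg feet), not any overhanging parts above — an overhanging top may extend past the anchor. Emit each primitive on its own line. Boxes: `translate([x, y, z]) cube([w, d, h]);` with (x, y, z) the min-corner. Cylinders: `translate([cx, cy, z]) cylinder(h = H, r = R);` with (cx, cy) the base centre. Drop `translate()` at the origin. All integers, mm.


translate([442, 452, 0]) cylinder(h = 19, r = 92);
translate([442, 452, 19]) cylinder(h = 126, r = 68);
translate([442, 452, 145]) cylinder(h = 19, r = 92);


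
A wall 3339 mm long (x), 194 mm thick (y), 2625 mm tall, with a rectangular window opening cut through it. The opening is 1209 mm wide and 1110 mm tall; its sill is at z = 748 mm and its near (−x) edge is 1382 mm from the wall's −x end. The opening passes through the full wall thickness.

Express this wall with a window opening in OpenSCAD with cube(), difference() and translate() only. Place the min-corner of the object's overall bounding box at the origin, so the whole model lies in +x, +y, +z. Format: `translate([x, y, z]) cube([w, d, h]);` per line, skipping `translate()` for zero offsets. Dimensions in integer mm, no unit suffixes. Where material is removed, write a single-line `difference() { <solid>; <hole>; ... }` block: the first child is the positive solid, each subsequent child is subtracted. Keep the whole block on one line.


difference() { cube([3339, 194, 2625]); translate([1382, 0, 748]) cube([1209, 194, 1110]); }


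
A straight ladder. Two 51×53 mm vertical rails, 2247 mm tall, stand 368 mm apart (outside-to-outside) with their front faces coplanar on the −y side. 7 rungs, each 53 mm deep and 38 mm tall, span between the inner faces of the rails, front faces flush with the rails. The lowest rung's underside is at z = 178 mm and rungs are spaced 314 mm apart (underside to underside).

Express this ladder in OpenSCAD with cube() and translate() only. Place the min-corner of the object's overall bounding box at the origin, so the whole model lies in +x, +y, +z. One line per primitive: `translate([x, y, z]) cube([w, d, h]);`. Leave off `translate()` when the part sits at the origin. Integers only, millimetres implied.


cube([51, 53, 2247]);
translate([317, 0, 0]) cube([51, 53, 2247]);
translate([51, 0, 178]) cube([266, 53, 38]);
translate([51, 0, 492]) cube([266, 53, 38]);
translate([51, 0, 806]) cube([266, 53, 38]);
translate([51, 0, 1120]) cube([266, 53, 38]);
translate([51, 0, 1434]) cube([266, 53, 38]);
translate([51, 0, 1748]) cube([266, 53, 38]);
translate([51, 0, 2062]) cube([266, 53, 38]);


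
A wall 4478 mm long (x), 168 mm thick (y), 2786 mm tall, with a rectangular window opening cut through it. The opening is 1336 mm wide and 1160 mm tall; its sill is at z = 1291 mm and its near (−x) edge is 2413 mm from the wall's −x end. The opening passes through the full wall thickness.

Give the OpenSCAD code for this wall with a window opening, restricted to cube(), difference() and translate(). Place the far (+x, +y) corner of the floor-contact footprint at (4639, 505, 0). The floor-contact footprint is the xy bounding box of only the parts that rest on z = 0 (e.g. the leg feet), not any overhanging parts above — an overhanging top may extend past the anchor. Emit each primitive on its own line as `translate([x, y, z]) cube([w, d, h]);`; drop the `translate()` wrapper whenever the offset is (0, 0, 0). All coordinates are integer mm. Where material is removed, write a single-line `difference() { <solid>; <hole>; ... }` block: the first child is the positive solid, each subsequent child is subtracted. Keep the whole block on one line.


difference() { translate([161, 337, 0]) cube([4478, 168, 2786]); translate([2574, 337, 1291]) cube([1336, 168, 1160]); }


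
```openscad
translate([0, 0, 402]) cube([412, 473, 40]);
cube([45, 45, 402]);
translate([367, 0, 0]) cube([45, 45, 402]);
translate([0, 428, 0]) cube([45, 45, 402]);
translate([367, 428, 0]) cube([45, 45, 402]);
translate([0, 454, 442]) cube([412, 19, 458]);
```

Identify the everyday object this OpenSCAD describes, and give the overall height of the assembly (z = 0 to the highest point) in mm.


A chair. The overall height is 900 mm.

A slab on four corner posts with a tall panel at the back — a chair. The seat slab sits at z = 402 with thickness 40, and the 458 mm backrest starts at the seat top, so the overall height is 402 + 40 + 458 = 900 mm.


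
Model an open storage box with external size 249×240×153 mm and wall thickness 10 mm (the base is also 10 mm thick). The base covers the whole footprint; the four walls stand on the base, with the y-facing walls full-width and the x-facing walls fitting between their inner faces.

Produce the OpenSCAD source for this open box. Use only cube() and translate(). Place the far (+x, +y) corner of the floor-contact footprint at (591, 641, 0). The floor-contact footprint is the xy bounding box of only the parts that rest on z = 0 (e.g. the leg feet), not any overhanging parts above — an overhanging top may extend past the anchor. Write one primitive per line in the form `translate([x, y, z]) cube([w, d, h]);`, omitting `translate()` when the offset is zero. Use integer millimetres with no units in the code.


translate([342, 401, 0]) cube([249, 240, 10]);
translate([342, 401, 10]) cube([249, 10, 143]);
translate([342, 631, 10]) cube([249, 10, 143]);
translate([342, 411, 10]) cube([10, 220, 143]);
translate([581, 411, 10]) cube([10, 220, 143]);


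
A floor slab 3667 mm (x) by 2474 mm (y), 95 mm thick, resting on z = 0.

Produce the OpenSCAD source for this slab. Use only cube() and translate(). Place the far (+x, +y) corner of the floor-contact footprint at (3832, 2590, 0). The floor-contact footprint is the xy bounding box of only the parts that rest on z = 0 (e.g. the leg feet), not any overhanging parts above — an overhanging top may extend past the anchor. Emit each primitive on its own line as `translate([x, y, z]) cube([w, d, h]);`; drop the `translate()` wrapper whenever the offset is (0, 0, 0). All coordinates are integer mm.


translate([165, 116, 0]) cube([3667, 2474, 95]);


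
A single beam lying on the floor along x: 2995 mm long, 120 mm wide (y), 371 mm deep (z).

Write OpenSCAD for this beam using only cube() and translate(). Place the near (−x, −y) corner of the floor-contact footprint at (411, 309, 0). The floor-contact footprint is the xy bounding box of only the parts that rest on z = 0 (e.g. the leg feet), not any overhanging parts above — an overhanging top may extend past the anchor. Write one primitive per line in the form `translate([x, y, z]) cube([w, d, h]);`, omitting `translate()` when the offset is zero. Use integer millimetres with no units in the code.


translate([411, 309, 0]) cube([2995, 120, 371]);


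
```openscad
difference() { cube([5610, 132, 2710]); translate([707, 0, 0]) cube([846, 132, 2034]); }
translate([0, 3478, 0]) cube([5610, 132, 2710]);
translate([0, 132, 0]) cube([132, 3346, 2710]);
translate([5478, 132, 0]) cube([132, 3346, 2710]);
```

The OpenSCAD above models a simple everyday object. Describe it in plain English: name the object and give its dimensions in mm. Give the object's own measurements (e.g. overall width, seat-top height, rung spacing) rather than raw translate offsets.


A single room: four walls, each 2710 mm tall and 132 mm thick, enclosing an outside footprint 5610×3610 mm (x × y), no floor or roof. The front and back walls (−y and +y sides) run the full x-width; the side walls fit between their inner faces. A door opening 846 mm wide and 2034 mm tall is cut through the front wall from the floor up, its −x edge 707 mm from the wall's −x end.


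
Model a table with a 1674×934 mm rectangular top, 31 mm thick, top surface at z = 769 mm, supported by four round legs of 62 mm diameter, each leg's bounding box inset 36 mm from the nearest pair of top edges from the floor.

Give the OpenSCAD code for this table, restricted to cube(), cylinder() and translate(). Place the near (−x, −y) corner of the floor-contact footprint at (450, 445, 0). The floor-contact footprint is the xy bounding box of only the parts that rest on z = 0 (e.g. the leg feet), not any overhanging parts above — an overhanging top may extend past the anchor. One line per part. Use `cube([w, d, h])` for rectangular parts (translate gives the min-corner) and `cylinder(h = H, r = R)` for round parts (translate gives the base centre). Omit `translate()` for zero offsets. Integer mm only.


// leg_h = 769 - 31 = 738
translate([414, 409, 738]) cube([1674, 934, 31]);
translate([481, 476, 0]) cylinder(h = 738, r = 31);
translate([2021, 476, 0]) cylinder(h = 738, r = 31);
translate([481, 1276, 0]) cylinder(h = 738, r = 31);
translate([2021, 1276, 0]) cylinder(h = 738, r = 31);


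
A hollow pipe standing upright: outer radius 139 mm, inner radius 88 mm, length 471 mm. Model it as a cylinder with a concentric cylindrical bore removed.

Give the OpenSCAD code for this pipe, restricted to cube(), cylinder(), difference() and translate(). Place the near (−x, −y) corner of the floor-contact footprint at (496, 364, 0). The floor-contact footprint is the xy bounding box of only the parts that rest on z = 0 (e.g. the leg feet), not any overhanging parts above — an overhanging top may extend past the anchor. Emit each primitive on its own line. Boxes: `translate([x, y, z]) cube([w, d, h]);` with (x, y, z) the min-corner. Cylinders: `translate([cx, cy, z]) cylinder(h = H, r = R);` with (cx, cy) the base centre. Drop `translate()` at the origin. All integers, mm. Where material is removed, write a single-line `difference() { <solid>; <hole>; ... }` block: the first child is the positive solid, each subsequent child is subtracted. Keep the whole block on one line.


difference() { translate([635, 503, 0]) cylinder(h = 471, r = 139); translate([635, 503, 0]) cylinder(h = 471, r = 88); }


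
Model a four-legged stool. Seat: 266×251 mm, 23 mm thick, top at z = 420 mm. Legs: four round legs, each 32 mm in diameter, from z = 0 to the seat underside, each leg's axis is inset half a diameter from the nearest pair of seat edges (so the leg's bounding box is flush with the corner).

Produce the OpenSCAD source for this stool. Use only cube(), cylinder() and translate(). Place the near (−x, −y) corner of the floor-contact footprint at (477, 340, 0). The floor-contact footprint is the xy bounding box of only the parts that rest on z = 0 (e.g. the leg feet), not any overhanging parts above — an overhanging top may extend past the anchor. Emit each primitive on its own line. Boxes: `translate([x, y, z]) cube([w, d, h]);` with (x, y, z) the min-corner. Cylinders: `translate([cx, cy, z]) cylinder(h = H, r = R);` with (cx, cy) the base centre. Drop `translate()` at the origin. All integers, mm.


// leg_h = 420 - 23 = 397
translate([477, 340, 397]) cube([266, 251, 23]);
translate([493, 356, 0]) cylinder(h = 397, r = 16);
translate([727, 356, 0]) cylinder(h = 397, r = 16);
translate([493, 575, 0]) cylinder(h = 397, r = 16);
translate([727, 575, 0]) cylinder(h = 397, r = 16);


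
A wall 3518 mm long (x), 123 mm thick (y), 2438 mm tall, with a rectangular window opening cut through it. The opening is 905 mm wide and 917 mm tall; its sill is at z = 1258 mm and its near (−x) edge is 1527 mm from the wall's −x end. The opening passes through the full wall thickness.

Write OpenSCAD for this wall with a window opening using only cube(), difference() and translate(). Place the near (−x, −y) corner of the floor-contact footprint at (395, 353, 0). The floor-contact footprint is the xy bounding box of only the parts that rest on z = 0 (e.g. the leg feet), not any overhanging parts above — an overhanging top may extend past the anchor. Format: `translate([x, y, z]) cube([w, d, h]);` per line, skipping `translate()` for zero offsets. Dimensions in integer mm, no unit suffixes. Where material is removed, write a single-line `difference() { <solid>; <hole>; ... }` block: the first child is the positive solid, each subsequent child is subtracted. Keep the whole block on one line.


difference() { translate([395, 353, 0]) cube([3518, 123, 2438]); translate([1922, 353, 1258]) cube([905, 123, 917]); }


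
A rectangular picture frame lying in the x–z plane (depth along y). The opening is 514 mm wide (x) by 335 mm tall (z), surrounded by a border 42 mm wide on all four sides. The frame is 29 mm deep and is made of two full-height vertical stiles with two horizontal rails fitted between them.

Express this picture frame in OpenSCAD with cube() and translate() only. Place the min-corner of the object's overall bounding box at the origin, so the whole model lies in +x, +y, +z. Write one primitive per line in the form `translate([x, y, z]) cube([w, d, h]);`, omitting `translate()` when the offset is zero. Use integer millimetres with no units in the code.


cube([42, 29, 419]);
translate([556, 0, 0]) cube([42, 29, 419]);
translate([42, 0, 0]) cube([514, 29, 42]);
translate([42, 0, 377]) cube([514, 29, 42]);


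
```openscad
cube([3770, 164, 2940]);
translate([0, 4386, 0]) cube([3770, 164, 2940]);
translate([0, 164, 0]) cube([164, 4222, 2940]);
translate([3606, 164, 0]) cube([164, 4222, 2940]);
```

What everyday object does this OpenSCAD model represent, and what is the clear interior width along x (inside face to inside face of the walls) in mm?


A house (or room) frame. The interior width is 3442 mm.

Four 2940 mm walls enclosing a rectangle with no floor or roof — a room or house frame. Outside width is 3770 mm and wall thickness is 164 mm, so the interior width is 3770 − 2 × 164 = 3442 mm.


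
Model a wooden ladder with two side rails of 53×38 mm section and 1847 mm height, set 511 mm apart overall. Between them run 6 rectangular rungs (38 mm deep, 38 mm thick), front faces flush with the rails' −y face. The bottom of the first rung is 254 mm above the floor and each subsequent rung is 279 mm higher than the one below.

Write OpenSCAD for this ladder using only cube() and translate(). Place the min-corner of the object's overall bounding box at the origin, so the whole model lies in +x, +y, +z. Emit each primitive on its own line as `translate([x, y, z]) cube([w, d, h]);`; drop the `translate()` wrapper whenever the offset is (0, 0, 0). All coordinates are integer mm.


cube([53, 38, 1847]);
translate([458, 0, 0]) cube([53, 38, 1847]);
translate([53, 0, 254]) cube([405, 38, 38]);
translate([53, 0, 533]) cube([405, 38, 38]);
translate([53, 0, 812]) cube([405, 38, 38]);
translate([53, 0, 1091]) cube([405, 38, 38]);
translate([53, 0, 1370]) cube([405, 38, 38]);
translate([53, 0, 1649]) cube([405, 38, 38]);


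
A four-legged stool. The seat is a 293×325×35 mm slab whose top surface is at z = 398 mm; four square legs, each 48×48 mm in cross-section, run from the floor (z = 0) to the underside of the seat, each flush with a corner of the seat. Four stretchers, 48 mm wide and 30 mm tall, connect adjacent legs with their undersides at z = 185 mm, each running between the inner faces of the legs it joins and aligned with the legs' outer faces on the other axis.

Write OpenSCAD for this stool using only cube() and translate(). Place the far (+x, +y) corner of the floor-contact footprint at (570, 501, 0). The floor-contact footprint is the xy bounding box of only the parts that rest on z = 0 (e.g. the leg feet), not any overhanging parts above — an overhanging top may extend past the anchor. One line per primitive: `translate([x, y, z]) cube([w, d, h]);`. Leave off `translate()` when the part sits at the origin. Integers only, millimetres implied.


translate([277, 176, 363]) cube([293, 325, 35]);
translate([277, 176, 0]) cube([48, 48, 363]);
translate([522, 176, 0]) cube([48, 48, 363]);
translate([277, 453, 0]) cube([48, 48, 363]);
translate([522, 453, 0]) cube([48, 48, 363]);
translate([325, 176, 185]) cube([197, 48, 30]);
translate([325, 453, 185]) cube([197, 48, 30]);
translate([277, 224, 185]) cube([48, 229, 30]);
translate([522, 224, 185]) cube([48, 229, 30]);


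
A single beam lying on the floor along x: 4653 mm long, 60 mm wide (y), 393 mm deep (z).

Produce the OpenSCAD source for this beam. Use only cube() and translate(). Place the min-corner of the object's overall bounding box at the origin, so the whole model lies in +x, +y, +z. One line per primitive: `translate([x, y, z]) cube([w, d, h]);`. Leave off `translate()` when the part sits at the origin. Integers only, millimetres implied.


cube([4653, 60, 393]);


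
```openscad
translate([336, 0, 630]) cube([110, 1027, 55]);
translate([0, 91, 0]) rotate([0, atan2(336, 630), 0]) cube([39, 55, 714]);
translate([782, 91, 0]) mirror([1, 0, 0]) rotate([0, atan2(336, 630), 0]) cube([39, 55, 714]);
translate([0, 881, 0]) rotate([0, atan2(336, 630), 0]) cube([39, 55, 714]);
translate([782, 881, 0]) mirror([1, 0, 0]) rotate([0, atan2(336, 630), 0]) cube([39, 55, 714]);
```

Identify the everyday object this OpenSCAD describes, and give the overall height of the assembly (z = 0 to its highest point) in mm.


A sawhorse. The overall height is 685 mm.

A beam across two mirrored pairs of raked legs — a sawhorse. The beam's underside is at z = 630 (matching the legs' vertical rise in atan2(336, 630)) and the beam is 55 mm tall, so its top is at 630 + 55 = 685 mm. The raked legs top out at the beam's underside, so that is the highest point.
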